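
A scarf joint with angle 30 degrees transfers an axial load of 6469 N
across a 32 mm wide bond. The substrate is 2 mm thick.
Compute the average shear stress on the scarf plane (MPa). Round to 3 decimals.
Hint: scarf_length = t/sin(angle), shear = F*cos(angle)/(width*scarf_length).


scarf_length = 2 / sin(30 deg) = 4.0000 mm
cos(30 deg) = 0.866025
shear stress = 6469 * 0.866025 / (32 * 4.0000)
= 43.768 MPa

43.768


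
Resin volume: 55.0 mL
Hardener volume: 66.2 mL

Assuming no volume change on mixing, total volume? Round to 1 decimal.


V_total = 55.0 + 66.2 = 121.2 mL

121.2


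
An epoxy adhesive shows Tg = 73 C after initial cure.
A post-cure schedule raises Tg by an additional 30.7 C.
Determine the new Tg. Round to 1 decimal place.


New Tg = 73 + 30.7
= 103.7 C

103.7


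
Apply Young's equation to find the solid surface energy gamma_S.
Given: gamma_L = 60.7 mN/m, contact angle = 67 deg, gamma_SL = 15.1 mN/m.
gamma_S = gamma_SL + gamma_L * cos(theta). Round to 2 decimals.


theta_rad = 67 * pi/180 = 1.169371
gamma_S = 15.1 + 60.7 * cos(1.169371)
= 38.82 mN/m

38.82


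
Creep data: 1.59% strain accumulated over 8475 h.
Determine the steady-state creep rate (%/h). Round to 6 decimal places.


Rate = 1.59 / 8475 = 0.000188 %/h

0.000188


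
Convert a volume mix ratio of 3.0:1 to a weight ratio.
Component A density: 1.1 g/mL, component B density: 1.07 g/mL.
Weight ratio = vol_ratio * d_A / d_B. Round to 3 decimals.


= 3.0 * 1.1 / 1.07 = 3.084

3.084


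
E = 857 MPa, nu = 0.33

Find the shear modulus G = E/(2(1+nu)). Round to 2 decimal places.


G = 857 / (2 * 1.33)
= 322.18 MPa

322.18


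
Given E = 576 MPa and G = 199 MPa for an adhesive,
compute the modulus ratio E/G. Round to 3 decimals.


E/G ratio = 576 / 199 = 2.894

2.894


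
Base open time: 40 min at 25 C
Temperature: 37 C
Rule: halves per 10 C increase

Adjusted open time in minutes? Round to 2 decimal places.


Acceleration = 2^((37-25)/10) = 2.2974
Open time = 40 / 2.2974 = 17.41 min

17.41


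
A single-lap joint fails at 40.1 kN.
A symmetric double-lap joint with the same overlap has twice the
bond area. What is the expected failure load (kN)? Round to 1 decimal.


Double-lap load = 2 * 40.1 = 80.2 kN

80.2


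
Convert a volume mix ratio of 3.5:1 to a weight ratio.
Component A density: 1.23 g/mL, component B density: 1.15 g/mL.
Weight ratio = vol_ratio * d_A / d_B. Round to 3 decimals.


= 3.5 * 1.23 / 1.15 = 3.743

3.743


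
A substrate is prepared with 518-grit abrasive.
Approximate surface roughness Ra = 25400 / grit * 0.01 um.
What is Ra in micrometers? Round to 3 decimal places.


Ra = 25400 / 518 * 0.01 = 0.490 um

0.490


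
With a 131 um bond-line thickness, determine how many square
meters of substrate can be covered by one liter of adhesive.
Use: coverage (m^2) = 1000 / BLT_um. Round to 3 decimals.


Coverage = 1000 / 131 = 7.634 m^2

7.634


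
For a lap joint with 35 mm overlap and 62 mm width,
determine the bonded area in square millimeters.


Area = 35 * 62 = 2170 mm^2

2170


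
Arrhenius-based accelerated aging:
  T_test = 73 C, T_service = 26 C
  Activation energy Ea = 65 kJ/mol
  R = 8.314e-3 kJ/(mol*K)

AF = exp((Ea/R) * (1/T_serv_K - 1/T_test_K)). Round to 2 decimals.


T_test_K = 346.15, T_serv_K = 299.15
AF = exp((65/8.314e-3) * (1/299.15 - 1/346.15))
= 34.76

34.76


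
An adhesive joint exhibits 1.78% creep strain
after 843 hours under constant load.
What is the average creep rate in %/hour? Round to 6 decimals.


Creep rate = strain / time
= 1.78 / 843
= 0.002112 %/h

0.002112


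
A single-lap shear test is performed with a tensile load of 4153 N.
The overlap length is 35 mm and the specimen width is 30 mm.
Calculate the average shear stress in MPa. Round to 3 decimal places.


Shear stress = F / (overlap * width)
= 4153 / (35 * 30)
= 4153 / 1050
= 3.955 MPa

3.955


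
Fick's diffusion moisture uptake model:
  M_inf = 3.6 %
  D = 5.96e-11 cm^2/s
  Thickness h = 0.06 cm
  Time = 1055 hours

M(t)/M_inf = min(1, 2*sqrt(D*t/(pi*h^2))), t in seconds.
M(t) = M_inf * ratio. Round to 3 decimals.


t_sec = 1055 * 3600 = 3798000
ratio = 2*sqrt(5.96e-11*3798000/(pi*0.06^2))
= min(1, 0.282947)
= 0.282947
M(t) = 3.6 * 0.282947 = 1.019 %

1.019


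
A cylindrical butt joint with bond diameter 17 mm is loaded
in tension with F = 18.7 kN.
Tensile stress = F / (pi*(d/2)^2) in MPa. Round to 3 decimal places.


Area = pi * (17/2)^2 = 226.9801 mm^2
Stress = 18.7*1000 / 226.9801
= 82.386 MPa

82.386


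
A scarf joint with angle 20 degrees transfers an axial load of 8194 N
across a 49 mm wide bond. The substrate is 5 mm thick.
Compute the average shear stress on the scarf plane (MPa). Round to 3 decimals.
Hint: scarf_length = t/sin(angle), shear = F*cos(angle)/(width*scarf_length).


scarf_length = 5 / sin(20 deg) = 14.6190 mm
cos(20 deg) = 0.939693
shear stress = 8194 * 0.939693 / (49 * 14.6190)
= 10.749 MPa

10.749


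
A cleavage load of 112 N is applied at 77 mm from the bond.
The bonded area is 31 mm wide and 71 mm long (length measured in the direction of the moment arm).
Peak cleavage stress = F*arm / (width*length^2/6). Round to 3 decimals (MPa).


Moment = 112 * 77 = 8624 N*mm
Section modulus = 31 * 5041 / 6 = 156271 / 6 mm^3
Stress = 8624 / (156271 / 6) = 51744 / 156271
= 0.331 MPa

0.331


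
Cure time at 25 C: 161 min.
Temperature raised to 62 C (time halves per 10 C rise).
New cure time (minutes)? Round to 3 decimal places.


Acceleration factor = 2^(37/10) = 12.9960
New time = 161 / 12.9960 = 12.388 min

12.388


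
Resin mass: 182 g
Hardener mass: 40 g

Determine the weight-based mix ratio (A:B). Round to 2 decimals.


Ratio = 182 / 40 = 4.55

4.55


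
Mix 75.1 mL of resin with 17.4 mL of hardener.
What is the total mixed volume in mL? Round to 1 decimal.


Total = 75.1 + 17.4 = 92.5 mL

92.5


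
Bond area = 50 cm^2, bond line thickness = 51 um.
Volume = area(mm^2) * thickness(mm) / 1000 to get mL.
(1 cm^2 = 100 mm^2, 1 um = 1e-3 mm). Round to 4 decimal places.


area_mm2 = 50 * 100 = 5000
blt_mm = 51 * 1e-3 = 0.051
vol_mm3 = 5000 * 0.051 = 255.0
vol_mL = 255.0 / 1000 = 0.2550 mL

0.2550


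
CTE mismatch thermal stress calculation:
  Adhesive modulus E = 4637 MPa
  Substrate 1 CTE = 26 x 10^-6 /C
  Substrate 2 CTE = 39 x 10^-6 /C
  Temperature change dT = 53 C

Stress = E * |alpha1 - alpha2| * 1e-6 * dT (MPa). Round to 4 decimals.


delta_alpha = |26 - 39| = 13 x 10^-6/C
Stress = 4637 * 13e-6 * 53
= 3.1949 MPa

3.1949


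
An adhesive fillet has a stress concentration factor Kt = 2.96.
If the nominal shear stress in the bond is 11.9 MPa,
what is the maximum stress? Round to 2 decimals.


Max stress = 11.9 * 2.96 = 35.22 MPa

35.22


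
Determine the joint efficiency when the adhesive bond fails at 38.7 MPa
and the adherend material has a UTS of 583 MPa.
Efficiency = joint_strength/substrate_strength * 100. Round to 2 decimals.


Joint efficiency = 38.7 / 583 * 100
= 6.64%

6.64


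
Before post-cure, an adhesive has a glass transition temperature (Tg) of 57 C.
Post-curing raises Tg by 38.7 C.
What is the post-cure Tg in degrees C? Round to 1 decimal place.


Tg_post = Tg_base + delta_Tg
= 57 + 38.7
= 95.7 C

95.7


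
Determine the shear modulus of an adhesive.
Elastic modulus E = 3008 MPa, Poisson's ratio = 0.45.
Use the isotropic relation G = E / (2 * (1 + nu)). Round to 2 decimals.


G = 3008 / (2*(1+0.45)) = 3008 / 2.90
= 1037.24 MPa

1037.24


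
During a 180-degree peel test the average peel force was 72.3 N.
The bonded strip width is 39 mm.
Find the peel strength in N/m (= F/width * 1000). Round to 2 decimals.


Peel strength = F/width * 1000
= 72.3 / 39 * 1000
= 1853.85 N/m

1853.85


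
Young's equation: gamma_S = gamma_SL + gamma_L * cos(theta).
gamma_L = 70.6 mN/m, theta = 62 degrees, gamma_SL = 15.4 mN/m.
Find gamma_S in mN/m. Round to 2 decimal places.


cos(62 deg) = 0.469472
gamma_S = 15.4 + 70.6 * 0.469472
= 48.54 mN/m

48.54


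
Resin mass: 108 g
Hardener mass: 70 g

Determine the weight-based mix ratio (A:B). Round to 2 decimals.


Ratio = 108 / 70 = 1.54

1.54


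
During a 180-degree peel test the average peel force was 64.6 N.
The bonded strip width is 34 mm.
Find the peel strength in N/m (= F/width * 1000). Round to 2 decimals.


Peel strength = F/width * 1000
= 64.6 / 34 * 1000
= 1900.00 N/m

1900.00


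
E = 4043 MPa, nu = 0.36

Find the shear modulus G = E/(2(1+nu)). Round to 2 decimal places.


G = 4043 / (2 * 1.36)
= 1486.40 MPa

1486.40


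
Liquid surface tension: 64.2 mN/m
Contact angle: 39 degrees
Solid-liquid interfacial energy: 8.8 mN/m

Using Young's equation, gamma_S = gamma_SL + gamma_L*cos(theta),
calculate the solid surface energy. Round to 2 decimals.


gamma_S = 8.8 + 64.2 * cos(39)
= 58.69 mN/m

58.69


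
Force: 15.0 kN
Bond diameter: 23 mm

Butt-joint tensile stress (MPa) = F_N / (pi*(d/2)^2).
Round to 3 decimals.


F_N = 15.0 * 1000 = 15000.0 N
A = pi*(11.5)^2 = 415.4756 mm^2
stress = 15000.0 / 415.4756 = 36.103 MPa

36.103


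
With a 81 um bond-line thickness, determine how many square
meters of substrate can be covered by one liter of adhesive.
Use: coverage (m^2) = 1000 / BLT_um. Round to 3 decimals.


Coverage = 1000 / 81 = 12.346 m^2

12.346


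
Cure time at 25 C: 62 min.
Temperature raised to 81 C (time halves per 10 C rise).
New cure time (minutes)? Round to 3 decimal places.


Acceleration factor = 2^(56/10) = 48.5029
New time = 62 / 48.5029 = 1.278 min

1.278


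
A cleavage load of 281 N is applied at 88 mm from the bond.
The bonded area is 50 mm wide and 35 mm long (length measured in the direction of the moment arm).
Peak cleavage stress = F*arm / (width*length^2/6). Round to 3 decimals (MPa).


Moment = 281 * 88 = 24728 N*mm
Section modulus = 50 * 1225 / 6 = 61250 / 6 mm^3
Stress = 24728 / (61250 / 6) = 148368 / 61250
= 2.422 MPa

2.422


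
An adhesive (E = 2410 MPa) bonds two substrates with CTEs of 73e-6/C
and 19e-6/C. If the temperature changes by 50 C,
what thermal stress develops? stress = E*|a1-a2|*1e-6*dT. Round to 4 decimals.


Stress = 2410 * |73 - 19| * 1e-6 * 50
= 6.5070 MPa

6.5070


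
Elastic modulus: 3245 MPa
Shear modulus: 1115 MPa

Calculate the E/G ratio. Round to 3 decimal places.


E / G = 3245 / 1115 = 2.910

2.910


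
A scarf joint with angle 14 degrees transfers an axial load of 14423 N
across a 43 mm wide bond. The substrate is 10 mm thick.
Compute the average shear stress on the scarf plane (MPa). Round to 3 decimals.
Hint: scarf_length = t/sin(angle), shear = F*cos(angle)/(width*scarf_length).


scarf_length = 10 / sin(14 deg) = 41.3357 mm
cos(14 deg) = 0.970296
shear stress = 14423 * 0.970296 / (43 * 41.3357)
= 7.873 MPa

7.873


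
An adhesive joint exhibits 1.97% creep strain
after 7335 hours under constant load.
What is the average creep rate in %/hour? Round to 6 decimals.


Creep rate = strain / time
= 1.97 / 7335
= 0.000269 %/h

0.000269


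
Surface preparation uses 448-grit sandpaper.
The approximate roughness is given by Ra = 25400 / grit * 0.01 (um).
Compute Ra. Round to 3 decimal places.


Ra = 25400 / 448 * 0.01
= 254 / 448
= 0.567 um

0.567


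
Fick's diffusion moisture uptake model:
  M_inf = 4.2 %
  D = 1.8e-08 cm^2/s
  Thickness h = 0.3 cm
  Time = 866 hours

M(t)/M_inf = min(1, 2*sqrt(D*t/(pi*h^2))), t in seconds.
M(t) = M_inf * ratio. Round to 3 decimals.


t_sec = 866 * 3600 = 3117600
ratio = 2*sqrt(1.8e-08*3117600/(pi*0.3^2))
= min(1, 0.891005)
= 0.891005
M(t) = 4.2 * 0.891005 = 3.742 %

3.742


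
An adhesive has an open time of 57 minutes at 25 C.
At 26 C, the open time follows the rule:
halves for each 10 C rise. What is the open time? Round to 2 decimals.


Factor = 2^((26-25)/10) = 1.0718
Open time = 57 / 1.0718 = 53.18 min

53.18


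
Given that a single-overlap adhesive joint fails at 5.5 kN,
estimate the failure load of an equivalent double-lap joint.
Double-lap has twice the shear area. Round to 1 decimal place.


Double-lap factor = 2
Expected load = 5.5 * 2 = 11.0 kN

11.0


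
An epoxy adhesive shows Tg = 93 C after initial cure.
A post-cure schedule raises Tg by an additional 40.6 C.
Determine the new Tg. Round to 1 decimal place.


New Tg = 93 + 40.6
= 133.6 C

133.6


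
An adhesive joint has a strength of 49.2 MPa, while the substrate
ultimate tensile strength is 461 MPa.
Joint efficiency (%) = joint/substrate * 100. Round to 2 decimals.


Efficiency = 49.2 / 461 * 100
= 10.67%

10.67


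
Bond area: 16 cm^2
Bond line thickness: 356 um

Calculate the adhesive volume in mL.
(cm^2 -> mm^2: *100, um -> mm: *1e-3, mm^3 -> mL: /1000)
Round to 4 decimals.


V = 16*100 * 356*1e-3 / 1000
= 0.5696 mL

0.5696


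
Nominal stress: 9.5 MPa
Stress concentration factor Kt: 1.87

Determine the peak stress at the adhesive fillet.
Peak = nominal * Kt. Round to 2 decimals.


Peak stress = 9.5 * 1.87
= 17.77 MPa

17.77


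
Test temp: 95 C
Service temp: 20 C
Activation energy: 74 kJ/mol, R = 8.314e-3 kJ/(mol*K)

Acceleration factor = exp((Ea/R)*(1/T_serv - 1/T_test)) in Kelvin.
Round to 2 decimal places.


AF = exp((74/0.008314)*(1/293.15 - 1/368.15))
= 485.61

485.61


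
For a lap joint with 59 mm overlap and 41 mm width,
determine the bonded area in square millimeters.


Area = 59 * 41 = 2419 mm^2

2419


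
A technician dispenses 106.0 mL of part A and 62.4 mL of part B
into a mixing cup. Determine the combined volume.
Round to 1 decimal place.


Combined volume = 106.0 + 62.4
= 168.4 mL

168.4


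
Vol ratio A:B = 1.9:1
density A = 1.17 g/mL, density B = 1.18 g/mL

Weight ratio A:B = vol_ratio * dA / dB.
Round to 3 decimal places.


Weight ratio = 1.9 * 1.17 / 1.18
= 1.884

1.884


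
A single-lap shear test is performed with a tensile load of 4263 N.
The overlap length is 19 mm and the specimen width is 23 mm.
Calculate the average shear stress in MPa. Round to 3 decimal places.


Shear stress = F / (overlap * width)
= 4263 / (19 * 23)
= 4263 / 437
= 9.755 MPa

9.755


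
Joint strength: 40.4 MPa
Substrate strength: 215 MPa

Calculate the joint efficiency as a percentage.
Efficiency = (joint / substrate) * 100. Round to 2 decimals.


Efficiency = (40.4 / 215) * 100 = 18.79%

18.79


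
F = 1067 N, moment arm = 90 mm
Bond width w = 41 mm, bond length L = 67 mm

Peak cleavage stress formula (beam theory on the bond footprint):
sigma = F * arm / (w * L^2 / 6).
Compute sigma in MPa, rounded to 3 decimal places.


sigma = (1067 * 90) / (41 * 4489 / 6)
= 96030 * 6 / 184049
= 576180 / 184049
= 3.131 MPa

3.131


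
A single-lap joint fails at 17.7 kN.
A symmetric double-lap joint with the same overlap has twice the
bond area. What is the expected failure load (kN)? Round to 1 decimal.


Double-lap load = 2 * 17.7 = 35.4 kN

35.4


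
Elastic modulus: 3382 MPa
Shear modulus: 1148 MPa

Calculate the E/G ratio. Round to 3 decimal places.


E / G = 3382 / 1148 = 2.946

2.946


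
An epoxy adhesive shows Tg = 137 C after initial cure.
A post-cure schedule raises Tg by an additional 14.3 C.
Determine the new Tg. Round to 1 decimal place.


New Tg = 137 + 14.3
= 151.3 C

151.3


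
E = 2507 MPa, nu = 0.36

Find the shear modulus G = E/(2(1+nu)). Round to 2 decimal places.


G = 2507 / (2 * 1.36)
= 921.69 MPa

921.69


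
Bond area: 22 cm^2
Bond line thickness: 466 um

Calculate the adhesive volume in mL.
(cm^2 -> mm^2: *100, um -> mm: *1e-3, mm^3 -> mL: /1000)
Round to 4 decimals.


V = 22*100 * 466*1e-3 / 1000
= 1.0252 mL

1.0252


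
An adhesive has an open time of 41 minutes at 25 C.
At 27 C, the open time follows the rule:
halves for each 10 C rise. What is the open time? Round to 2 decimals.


Factor = 2^((27-25)/10) = 1.1487
Open time = 41 / 1.1487 = 35.69 min

35.69


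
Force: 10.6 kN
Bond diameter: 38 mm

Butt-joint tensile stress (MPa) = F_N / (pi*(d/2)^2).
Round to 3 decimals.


F_N = 10.6 * 1000 = 10600.0 N
A = pi*(19.0)^2 = 1134.1149 mm^2
stress = 10600.0 / 1134.1149 = 9.346 MPa

9.346


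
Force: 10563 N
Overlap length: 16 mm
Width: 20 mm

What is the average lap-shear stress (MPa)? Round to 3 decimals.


Average shear stress = F / (overlap * width)
= 10563 / (16 * 20)
= 33.009 MPa

33.009


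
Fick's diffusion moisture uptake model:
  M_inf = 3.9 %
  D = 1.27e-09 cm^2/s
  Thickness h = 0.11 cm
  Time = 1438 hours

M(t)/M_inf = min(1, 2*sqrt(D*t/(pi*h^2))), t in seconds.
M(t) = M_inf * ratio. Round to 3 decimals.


t_sec = 1438 * 3600 = 5176800
ratio = 2*sqrt(1.27e-09*5176800/(pi*0.11^2))
= min(1, 0.831754)
= 0.831754
M(t) = 3.9 * 0.831754 = 3.244 %

3.244


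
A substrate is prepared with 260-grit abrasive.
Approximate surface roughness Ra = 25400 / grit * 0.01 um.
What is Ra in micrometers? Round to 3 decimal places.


Ra = 25400 / 260 * 0.01 = 0.977 um

0.977


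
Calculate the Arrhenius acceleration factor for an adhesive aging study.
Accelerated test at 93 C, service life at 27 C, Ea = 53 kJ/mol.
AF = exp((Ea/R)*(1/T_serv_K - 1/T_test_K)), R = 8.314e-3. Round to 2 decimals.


T_test = 366.15 K, T_serv = 300.15 K
Ea/R = 53 / 0.008314 = 6374.79
AF = exp(6374.79 * (1/300.15 - 1/366.15))
= 45.99

45.99


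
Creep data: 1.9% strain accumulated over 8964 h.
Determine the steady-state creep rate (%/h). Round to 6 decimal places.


Rate = 1.9 / 8964 = 0.000212 %/h

0.000212


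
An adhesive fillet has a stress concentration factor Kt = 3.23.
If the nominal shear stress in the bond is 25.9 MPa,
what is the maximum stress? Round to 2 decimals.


Max stress = 25.9 * 3.23 = 83.66 MPa

83.66


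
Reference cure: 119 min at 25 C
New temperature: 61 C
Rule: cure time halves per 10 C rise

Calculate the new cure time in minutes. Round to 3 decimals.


factor = 2^((61-25)/10) = 12.1257
t_new = 119 / 12.1257 = 9.814 min

9.814


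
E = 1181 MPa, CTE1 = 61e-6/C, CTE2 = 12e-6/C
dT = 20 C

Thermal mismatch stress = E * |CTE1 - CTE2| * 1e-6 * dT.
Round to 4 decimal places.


= 1181 * 49e-6 * 20
= 1.1574 MPa

1.1574


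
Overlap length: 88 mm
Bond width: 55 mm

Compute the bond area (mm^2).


Bond area = 88 * 55 = 4840 mm^2

4840


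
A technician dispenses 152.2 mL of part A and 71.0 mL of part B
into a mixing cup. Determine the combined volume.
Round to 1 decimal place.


Combined volume = 152.2 + 71.0
= 223.2 mL

223.2


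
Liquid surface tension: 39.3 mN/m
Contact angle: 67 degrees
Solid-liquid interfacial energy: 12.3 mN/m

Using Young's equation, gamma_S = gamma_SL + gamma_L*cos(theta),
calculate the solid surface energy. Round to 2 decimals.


gamma_S = 12.3 + 39.3 * cos(67)
= 27.66 mN/m

27.66


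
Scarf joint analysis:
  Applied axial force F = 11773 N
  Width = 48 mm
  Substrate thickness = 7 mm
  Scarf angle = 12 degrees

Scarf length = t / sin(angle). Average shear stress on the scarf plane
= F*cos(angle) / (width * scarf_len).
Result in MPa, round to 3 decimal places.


Scarf length = 7 / sin(12 deg) = 33.6681 mm
cos(12 deg) = 0.978148
Shear = 11773 * 0.978148 / (48 * 33.6681)
= 7.126 MPa

7.126


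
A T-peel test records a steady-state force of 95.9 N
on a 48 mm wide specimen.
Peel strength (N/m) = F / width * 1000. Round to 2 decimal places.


Peel strength = 95.9 / 48 * 1000
= 1997.92 N/m

1997.92


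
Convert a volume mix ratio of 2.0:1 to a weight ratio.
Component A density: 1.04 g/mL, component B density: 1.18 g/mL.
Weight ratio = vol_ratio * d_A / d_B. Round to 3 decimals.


= 2.0 * 1.04 / 1.18 = 1.763

1.763


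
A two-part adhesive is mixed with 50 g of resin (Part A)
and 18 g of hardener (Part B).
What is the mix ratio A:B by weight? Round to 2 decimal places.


Mix ratio = mass_A / mass_B
= 50 / 18
= 2.78

2.78


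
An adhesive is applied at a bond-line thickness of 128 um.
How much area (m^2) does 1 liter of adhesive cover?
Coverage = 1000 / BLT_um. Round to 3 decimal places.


Coverage = 1000 / 128 = 7.813 m^2

7.813


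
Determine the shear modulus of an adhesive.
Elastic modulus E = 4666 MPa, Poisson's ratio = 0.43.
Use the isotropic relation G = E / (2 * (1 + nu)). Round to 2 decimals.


G = 4666 / (2*(1+0.43)) = 4666 / 2.86
= 1631.47 MPa

1631.47


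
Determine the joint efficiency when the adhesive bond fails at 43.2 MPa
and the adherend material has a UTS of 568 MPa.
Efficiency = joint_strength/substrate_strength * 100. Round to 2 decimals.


Joint efficiency = 43.2 / 568 * 100
= 7.61%

7.61


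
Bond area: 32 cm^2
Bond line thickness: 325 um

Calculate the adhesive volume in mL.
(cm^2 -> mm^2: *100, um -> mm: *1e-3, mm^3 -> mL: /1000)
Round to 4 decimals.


V = 32*100 * 325*1e-3 / 1000
= 1.0400 mL

1.0400


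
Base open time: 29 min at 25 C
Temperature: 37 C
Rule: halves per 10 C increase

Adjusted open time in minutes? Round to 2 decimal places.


Acceleration = 2^((37-25)/10) = 2.2974
Open time = 29 / 2.2974 = 12.62 min

12.62


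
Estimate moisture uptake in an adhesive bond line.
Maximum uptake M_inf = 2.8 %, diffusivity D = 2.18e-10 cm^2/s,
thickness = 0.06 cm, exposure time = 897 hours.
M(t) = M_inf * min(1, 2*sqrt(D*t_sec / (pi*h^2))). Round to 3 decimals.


Convert time: 897 h = 3229200 s
ratio = min(1, 2*sqrt(2.18e-10*3229200/(pi*0.06^2)))
= 0.498976
M(t) = 2.8 * 0.498976 = 1.397%

1.397


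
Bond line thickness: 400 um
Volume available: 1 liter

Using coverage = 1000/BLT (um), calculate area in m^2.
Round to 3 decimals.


1 L = 1e6 mm^3, thickness = 400 um = 0.4 mm
Area = 1e6 / 0.4 mm^2 = (1e6 / 0.4) / 1e6 m^2 = 1000 / 400 m^2
= 2.500 m^2

2.500


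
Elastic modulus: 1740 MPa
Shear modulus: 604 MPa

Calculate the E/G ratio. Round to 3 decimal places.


E / G = 1740 / 604 = 2.881

2.881


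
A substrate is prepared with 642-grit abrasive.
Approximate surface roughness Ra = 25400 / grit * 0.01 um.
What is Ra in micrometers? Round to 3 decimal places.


Ra = 25400 / 642 * 0.01 = 0.396 um

0.396


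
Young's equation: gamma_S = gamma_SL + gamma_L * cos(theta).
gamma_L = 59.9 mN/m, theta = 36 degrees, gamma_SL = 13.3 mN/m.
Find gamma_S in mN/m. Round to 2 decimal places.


cos(36 deg) = 0.809017
gamma_S = 13.3 + 59.9 * 0.809017
= 61.76 mN/m

61.76


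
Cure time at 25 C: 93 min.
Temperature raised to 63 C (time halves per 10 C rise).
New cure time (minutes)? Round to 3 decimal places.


Acceleration factor = 2^(38/10) = 13.9288
New time = 93 / 13.9288 = 6.677 min

6.677


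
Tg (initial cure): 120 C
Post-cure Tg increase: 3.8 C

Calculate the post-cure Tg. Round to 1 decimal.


Post-cure Tg = 120 + 3.8 = 123.8 C

123.8


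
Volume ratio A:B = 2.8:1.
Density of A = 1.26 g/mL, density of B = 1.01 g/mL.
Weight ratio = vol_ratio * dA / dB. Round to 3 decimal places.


Wt ratio = 2.8 * 1.26 / 1.01
= 3.493

3.493


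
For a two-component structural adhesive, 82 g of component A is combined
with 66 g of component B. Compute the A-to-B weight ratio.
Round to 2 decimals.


Weight ratio A:B = 82 / 66
= 1.24

1.24


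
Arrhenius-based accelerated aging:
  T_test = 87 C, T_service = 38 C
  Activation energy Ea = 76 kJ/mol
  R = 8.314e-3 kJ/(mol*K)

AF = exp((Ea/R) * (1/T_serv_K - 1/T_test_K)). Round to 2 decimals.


T_test_K = 360.15, T_serv_K = 311.15
AF = exp((76/8.314e-3) * (1/311.15 - 1/360.15))
= 54.44

54.44


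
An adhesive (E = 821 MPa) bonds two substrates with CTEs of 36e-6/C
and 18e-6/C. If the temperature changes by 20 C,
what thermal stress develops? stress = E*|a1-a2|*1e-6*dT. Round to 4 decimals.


Stress = 821 * |36 - 18| * 1e-6 * 20
= 0.2956 MPa

0.2956


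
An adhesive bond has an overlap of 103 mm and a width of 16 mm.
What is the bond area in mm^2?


Bond area = overlap * width
= 103 * 16
= 1648 mm^2

1648


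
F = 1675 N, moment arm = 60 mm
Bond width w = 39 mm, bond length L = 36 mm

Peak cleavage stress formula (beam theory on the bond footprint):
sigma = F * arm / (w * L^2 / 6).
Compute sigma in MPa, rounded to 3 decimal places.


sigma = (1675 * 60) / (39 * 1296 / 6)
= 100500 * 6 / 50544
= 603000 / 50544
= 11.930 MPa

11.930


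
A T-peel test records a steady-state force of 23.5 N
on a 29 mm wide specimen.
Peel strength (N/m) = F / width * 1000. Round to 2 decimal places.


Peel strength = 23.5 / 29 * 1000
= 810.34 N/m

810.34


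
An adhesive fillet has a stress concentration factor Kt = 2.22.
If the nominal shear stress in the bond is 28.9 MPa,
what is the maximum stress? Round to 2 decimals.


Max stress = 28.9 * 2.22 = 64.16 MPa

64.16


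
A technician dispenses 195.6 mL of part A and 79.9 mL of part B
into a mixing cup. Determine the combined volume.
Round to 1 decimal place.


Combined volume = 195.6 + 79.9
= 275.5 mL

275.5


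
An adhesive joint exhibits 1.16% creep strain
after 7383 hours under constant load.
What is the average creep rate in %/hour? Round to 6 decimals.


Creep rate = strain / time
= 1.16 / 7383
= 0.000157 %/h

0.000157


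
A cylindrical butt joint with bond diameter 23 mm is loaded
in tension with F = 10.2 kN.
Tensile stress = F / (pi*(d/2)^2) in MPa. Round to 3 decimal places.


Area = pi * (23/2)^2 = 415.4756 mm^2
Stress = 10.2*1000 / 415.4756
= 24.550 MPa

24.550


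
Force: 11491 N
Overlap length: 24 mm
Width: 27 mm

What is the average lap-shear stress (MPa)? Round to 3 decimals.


Average shear stress = F / (overlap * width)
= 11491 / (24 * 27)
= 17.733 MPa

17.733


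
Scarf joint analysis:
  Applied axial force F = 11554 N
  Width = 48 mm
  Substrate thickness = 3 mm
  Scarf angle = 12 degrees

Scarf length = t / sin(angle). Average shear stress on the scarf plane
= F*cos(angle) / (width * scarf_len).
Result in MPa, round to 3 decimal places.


Scarf length = 3 / sin(12 deg) = 14.4292 mm
cos(12 deg) = 0.978148
Shear = 11554 * 0.978148 / (48 * 14.4292)
= 16.317 MPa

16.317


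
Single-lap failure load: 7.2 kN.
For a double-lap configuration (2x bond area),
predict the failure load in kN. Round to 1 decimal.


Failure load = 7.2 * 2 = 14.4 kN

14.4


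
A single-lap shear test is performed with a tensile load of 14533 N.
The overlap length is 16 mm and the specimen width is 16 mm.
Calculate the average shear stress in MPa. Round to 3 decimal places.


Shear stress = F / (overlap * width)
= 14533 / (16 * 16)
= 14533 / 256
= 56.770 MPa

56.770


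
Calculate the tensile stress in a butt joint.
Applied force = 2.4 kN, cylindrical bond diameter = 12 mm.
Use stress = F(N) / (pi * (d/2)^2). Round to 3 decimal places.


A = pi * 6.0^2 = 113.0973 mm^2
sigma = 2400.0 / 113.0973 = 21.221 MPa

21.221


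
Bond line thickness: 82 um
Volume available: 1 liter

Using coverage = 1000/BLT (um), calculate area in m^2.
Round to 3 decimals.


1 L = 1e6 mm^3, thickness = 82 um = 0.082 mm
Area = 1e6 / 0.082 mm^2 = (1e6 / 0.082) / 1e6 m^2 = 1000 / 82 m^2
= 12.195 m^2

12.195


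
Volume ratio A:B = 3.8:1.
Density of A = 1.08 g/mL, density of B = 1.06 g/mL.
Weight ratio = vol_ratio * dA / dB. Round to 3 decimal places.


Wt ratio = 3.8 * 1.08 / 1.06
= 3.872

3.872


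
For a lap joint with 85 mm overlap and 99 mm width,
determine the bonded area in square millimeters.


Area = 85 * 99 = 8415 mm^2

8415


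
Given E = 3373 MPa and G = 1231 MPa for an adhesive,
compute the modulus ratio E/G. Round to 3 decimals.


E/G ratio = 3373 / 1231 = 2.740

2.740


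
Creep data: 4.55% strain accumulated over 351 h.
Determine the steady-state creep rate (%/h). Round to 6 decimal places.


Rate = 4.55 / 351 = 0.012963 %/h

0.012963


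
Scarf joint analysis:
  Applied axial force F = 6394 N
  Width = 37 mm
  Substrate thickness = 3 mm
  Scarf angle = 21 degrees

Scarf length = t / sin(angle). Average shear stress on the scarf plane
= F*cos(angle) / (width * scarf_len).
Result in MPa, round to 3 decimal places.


Scarf length = 3 / sin(21 deg) = 8.3713 mm
cos(21 deg) = 0.933580
Shear = 6394 * 0.933580 / (37 * 8.3713)
= 19.272 MPa

19.272


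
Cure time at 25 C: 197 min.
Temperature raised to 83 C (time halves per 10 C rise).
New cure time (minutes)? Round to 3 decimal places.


Acceleration factor = 2^(58/10) = 55.7152
New time = 197 / 55.7152 = 3.536 min

3.536


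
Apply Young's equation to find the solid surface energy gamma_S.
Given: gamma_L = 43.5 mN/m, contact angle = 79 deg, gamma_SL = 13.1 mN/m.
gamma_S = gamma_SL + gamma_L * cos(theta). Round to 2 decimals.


theta_rad = 79 * pi/180 = 1.378810
gamma_S = 13.1 + 43.5 * cos(1.378810)
= 21.40 mN/m

21.40


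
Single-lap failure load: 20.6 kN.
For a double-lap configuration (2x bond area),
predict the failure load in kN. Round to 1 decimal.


Failure load = 20.6 * 2 = 41.2 kN

41.2


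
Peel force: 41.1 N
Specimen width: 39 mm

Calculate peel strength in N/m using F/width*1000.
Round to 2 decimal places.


Peel strength = 41.1 / 39 * 1000 = 1053.85 N/m

1053.85


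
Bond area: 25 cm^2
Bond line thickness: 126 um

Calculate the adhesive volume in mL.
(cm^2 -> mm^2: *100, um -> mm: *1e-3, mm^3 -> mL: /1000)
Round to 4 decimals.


V = 25*100 * 126*1e-3 / 1000
= 0.3150 mL

0.3150


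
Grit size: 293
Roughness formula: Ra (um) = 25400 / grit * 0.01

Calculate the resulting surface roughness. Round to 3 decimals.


Ra = 25400 / 293 * 0.01
= 0.867 um

0.867


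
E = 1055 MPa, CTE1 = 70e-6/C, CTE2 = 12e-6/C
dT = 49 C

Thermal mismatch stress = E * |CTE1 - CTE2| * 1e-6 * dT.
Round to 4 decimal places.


= 1055 * 58e-6 * 49
= 2.9983 MPa

2.9983


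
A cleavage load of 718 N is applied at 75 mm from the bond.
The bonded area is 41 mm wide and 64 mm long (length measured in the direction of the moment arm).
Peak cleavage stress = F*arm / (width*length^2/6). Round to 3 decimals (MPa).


Moment = 718 * 75 = 53850 N*mm
Section modulus = 41 * 4096 / 6 = 167936 / 6 mm^3
Stress = 53850 / (167936 / 6) = 323100 / 167936
= 1.924 MPa

1.924


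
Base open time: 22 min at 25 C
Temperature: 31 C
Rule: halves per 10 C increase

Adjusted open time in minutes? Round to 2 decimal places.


Acceleration = 2^((31-25)/10) = 1.5157
Open time = 22 / 1.5157 = 14.51 min

14.51


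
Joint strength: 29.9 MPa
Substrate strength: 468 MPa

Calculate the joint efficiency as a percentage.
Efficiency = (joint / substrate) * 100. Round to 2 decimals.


Efficiency = (29.9 / 468) * 100 = 6.39%

6.39


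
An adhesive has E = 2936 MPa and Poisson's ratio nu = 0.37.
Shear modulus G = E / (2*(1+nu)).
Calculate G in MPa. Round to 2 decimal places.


G = 2936 / (2*(1+0.37))
= 2936 / 2.74
= 1071.53 MPa

1071.53


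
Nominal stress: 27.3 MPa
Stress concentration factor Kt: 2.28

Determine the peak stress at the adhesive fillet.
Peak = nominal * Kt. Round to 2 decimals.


Peak stress = 27.3 * 2.28
= 62.24 MPa

62.24


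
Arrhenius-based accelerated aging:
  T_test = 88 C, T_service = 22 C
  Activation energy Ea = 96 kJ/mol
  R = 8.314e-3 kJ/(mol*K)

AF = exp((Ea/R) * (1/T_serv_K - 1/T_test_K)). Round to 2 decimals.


T_test_K = 361.15, T_serv_K = 295.15
AF = exp((96/8.314e-3) * (1/295.15 - 1/361.15))
= 1273.45

1273.45


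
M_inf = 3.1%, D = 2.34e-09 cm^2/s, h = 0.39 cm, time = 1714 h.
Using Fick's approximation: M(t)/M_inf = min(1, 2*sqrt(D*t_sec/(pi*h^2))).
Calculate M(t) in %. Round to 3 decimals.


t = 6170400 s
ratio = min(1, 2*sqrt(2.34e-09*6170400/(pi*0.1521)))
= 0.347660
M(t) = 3.1 * 0.347660 = 1.078%

1.078


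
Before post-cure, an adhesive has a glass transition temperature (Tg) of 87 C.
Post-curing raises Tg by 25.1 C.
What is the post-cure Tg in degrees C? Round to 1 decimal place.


Tg_post = Tg_base + delta_Tg
= 87 + 25.1
= 112.1 C

112.1


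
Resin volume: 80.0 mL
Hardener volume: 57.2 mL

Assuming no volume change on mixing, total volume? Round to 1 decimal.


V_total = 80.0 + 57.2 = 137.2 mL

137.2


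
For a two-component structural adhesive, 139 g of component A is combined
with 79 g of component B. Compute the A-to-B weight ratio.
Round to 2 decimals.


Weight ratio A:B = 139 / 79
= 1.76

1.76


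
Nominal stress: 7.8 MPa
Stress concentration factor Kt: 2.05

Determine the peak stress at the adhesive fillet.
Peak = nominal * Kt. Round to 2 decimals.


Peak stress = 7.8 * 2.05
= 15.99 MPa

15.99


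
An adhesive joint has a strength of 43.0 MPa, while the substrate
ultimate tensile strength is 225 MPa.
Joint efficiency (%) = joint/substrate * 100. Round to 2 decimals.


Efficiency = 43.0 / 225 * 100
= 19.11%

19.11


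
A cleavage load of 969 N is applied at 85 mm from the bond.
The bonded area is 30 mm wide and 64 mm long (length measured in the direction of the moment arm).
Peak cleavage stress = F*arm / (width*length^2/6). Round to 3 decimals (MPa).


Moment = 969 * 85 = 82365 N*mm
Section modulus = 30 * 4096 / 6 = 122880 / 6 mm^3
Stress = 82365 / (122880 / 6) = 494190 / 122880
= 4.022 MPa

4.022


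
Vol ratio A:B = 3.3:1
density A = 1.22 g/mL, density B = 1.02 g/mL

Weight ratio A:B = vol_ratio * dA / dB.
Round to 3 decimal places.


Weight ratio = 3.3 * 1.22 / 1.02
= 3.947

3.947


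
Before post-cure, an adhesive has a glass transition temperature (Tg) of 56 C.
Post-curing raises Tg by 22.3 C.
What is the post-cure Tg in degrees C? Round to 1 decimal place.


Tg_post = Tg_base + delta_Tg
= 56 + 22.3
= 78.3 C

78.3


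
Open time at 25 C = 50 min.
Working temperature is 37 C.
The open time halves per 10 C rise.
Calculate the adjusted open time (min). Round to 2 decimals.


factor = 2^((37 - 25) / 10) = 2.2974
ot = 50 / 2.2974 = 21.76 min

21.76


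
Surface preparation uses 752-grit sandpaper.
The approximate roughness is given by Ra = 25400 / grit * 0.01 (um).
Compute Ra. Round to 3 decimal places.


Ra = 25400 / 752 * 0.01
= 254 / 752
= 0.338 um

0.338


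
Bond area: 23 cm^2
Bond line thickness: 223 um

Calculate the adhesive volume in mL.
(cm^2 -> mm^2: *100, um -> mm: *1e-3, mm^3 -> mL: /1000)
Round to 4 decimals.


V = 23*100 * 223*1e-3 / 1000
= 0.5129 mL

0.5129


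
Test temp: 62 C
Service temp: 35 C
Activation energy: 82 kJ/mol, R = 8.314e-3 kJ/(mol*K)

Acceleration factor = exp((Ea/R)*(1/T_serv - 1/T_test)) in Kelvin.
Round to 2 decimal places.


AF = exp((82/0.008314)*(1/308.15 - 1/335.15))
= 13.18

13.18


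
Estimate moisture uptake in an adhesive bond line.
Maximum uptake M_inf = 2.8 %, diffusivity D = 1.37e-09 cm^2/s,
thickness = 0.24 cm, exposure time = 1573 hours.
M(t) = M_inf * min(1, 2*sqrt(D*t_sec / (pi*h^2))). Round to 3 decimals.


Convert time: 1573 h = 5662800 s
ratio = min(1, 2*sqrt(1.37e-09*5662800/(pi*0.24^2)))
= 0.414114
M(t) = 2.8 * 0.414114 = 1.160%

1.160


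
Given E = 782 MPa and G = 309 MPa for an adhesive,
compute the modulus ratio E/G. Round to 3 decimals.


E/G ratio = 782 / 309 = 2.531

2.531


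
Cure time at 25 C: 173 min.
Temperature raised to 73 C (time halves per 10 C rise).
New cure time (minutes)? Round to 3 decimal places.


Acceleration factor = 2^(48/10) = 27.8576
New time = 173 / 27.8576 = 6.210 min

6.210


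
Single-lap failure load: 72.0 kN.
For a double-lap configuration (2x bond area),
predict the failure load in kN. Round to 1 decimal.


Failure load = 72.0 * 2 = 144.0 kN

144.0


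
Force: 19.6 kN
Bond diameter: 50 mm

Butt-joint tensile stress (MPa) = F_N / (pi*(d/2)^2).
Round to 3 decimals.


F_N = 19.6 * 1000 = 19600.0 N
A = pi*(25.0)^2 = 1963.4954 mm^2
stress = 19600.0 / 1963.4954 = 9.982 MPa

9.982


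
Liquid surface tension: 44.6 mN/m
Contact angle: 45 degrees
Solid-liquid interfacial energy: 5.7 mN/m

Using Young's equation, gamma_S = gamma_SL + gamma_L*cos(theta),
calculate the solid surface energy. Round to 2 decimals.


gamma_S = 5.7 + 44.6 * cos(45)
= 37.24 mN/m

37.24


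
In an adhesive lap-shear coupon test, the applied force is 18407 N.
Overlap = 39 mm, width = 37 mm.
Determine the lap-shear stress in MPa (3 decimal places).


stress = F / (overlap * width)
= 18407 / (39 * 37)
= 12.756 MPa

12.756


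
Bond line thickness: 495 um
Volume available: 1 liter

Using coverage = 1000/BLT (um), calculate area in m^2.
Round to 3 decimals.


1 L = 1e6 mm^3, thickness = 495 um = 0.495 mm
Area = 1e6 / 0.495 mm^2 = (1e6 / 0.495) / 1e6 m^2 = 1000 / 495 m^2
= 2.020 m^2

2.020


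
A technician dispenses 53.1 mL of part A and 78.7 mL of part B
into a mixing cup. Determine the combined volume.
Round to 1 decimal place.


Combined volume = 53.1 + 78.7
= 131.8 mL

131.8


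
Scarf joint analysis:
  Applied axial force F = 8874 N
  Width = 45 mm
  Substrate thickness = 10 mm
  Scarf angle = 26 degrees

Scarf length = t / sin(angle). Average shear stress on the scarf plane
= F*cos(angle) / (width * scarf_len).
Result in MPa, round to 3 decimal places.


Scarf length = 10 / sin(26 deg) = 22.8117 mm
cos(26 deg) = 0.898794
Shear = 8874 * 0.898794 / (45 * 22.8117)
= 7.770 MPa

7.770


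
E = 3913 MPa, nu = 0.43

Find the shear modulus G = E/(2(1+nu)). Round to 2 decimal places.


G = 3913 / (2 * 1.43)
= 1368.18 MPa

1368.18


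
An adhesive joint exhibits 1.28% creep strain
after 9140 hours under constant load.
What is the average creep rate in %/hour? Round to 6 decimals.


Creep rate = strain / time
= 1.28 / 9140
= 0.000140 %/h

0.000140


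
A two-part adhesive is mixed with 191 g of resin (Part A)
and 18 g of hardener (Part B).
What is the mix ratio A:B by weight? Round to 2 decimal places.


Mix ratio = mass_A / mass_B
= 191 / 18
= 10.61

10.61


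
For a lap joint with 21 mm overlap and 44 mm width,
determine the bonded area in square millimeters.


Area = 21 * 44 = 924 mm^2

924


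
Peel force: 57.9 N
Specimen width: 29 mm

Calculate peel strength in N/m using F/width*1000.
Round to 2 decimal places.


Peel strength = 57.9 / 29 * 1000 = 1996.55 N/m

1996.55


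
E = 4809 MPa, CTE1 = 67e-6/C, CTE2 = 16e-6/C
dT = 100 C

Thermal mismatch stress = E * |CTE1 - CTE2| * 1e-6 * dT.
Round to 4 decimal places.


= 4809 * 51e-6 * 100
= 24.5259 MPa

24.5259


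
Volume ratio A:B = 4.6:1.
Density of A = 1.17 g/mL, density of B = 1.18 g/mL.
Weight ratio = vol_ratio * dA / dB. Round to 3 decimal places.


Wt ratio = 4.6 * 1.17 / 1.18
= 4.561

4.561


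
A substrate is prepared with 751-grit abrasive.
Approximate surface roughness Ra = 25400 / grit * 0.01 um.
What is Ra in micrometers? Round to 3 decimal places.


Ra = 25400 / 751 * 0.01 = 0.338 um

0.338


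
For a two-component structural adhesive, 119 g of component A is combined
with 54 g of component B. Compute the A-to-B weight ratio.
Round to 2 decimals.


Weight ratio A:B = 119 / 54
= 2.20

2.20


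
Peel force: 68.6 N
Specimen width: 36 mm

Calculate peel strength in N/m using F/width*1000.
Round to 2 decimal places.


Peel strength = 68.6 / 36 * 1000 = 1905.56 N/m

1905.56


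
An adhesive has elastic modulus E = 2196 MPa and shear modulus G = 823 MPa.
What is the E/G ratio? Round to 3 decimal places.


E/G = 2196 / 823 = 2.668

2.668


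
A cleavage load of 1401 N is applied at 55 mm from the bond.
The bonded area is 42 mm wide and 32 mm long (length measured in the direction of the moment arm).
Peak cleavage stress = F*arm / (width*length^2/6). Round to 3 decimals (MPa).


Moment = 1401 * 55 = 77055 N*mm
Section modulus = 42 * 1024 / 6 = 43008 / 6 mm^3
Stress = 77055 / (43008 / 6) = 462330 / 43008
= 10.750 MPa

10.750


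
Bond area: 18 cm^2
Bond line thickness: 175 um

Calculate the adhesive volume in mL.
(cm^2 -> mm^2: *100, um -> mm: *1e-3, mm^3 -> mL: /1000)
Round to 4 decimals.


V = 18*100 * 175*1e-3 / 1000
= 0.3150 mL

0.3150


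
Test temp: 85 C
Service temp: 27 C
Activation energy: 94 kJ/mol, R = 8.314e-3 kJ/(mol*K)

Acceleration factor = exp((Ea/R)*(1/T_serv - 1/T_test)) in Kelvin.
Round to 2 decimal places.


AF = exp((94/0.008314)*(1/300.15 - 1/358.15))
= 445.94

445.94
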